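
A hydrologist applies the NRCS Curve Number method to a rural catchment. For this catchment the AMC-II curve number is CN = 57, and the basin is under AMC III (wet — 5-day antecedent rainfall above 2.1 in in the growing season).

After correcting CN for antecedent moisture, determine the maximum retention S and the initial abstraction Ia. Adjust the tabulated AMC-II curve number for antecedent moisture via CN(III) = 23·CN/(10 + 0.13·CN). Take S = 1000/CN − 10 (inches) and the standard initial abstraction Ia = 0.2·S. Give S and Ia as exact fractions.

CN(III) from CN(II)=57: (23·57)/(10 + 0.13·57) = 131100/1741 ≈ 75.302
Max retention: S = 1000/(131100/1741) − 10 = 4300/1311 in (≈ 3.280 in)
Initial abstraction Ia = S/5 = (4300/1311)/5 = 860/1311 ≈ 0.656 in

S = 4300/1311 in ≈ 3.280 in; Ia = 860/1311 in ≈ 0.656 in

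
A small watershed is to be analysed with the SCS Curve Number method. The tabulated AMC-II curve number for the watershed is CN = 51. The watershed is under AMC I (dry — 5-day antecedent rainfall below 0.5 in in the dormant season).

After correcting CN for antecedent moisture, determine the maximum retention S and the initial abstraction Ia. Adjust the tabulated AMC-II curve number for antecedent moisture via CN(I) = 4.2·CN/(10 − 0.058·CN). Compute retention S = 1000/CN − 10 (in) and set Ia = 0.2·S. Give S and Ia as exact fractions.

CN(I) from CN(II)=51: (4.2·51)/(10 − 0.058·51) = 15300/503 ≈ 30.417
Retention S: 1000/CN − 10 with CN=30.417 → S = 3500/153 ≈ 22.876 in
Ia = 0.2·(3500/153) = 700/153 in ≈ 4.575 in

S = 3500/153 in ≈ 22.876 in; Ia = 700/153 in ≈ 4.575 in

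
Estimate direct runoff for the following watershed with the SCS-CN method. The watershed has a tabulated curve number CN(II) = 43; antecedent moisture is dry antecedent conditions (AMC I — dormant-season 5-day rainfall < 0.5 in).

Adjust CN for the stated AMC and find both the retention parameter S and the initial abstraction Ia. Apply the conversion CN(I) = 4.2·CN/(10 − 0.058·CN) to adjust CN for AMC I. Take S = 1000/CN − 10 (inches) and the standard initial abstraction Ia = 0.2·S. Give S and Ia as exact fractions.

Adjust CN=43 to AMC I: 4.2·43/(10 − 0.058·43) → (903/5) ÷ (3753/500) = 30100/1251 ≈ 24.061
Max retention: S = 1000/(30100/1251) − 10 = 9500/301 in (≈ 31.561 in)
Ia = 0.2·(9500/301) = 1900/301 in ≈ 6.312 in

S = 9500/301 in ≈ 31.561 in; Ia = 1900/301 in ≈ 6.312 in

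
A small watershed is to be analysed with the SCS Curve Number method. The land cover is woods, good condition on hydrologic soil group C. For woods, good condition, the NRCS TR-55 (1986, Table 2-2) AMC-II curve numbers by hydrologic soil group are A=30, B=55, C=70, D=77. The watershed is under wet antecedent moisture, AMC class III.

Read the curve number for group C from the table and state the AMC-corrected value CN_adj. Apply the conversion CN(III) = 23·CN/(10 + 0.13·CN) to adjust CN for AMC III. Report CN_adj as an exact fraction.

NRCS table: woods, good condition, soil group C → CN(II) = 70
Adjust CN=70 to AMC III: 23·70/(10 + 0.13·70) → 1610 ÷ (191/10) = 16100/191 ≈ 84.293

CN_adj = 16100/191 ≈ 84.293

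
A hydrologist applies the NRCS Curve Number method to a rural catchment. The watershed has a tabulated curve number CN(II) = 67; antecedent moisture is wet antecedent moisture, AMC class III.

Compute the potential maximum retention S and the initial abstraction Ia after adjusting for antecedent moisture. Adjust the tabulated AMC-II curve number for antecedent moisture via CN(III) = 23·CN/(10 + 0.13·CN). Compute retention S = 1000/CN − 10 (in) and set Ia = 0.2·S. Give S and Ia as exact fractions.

S = 3300/1541 in ≈ 2.141 in; Ia = 660/1541 in ≈ 0.428 in

Adjust CN=67 to AMC III: 23·67/(10 + 0.13·67) → 1541 ÷ (1871/100) = 154100/1871 ≈ 82.362
Retention S: 1000/CN − 10 with CN=82.362 → S = 3300/1541 ≈ 2.141 in
Ia = 0.2S: 0.2·2.141 = 0.428 in (exactly 660/1541)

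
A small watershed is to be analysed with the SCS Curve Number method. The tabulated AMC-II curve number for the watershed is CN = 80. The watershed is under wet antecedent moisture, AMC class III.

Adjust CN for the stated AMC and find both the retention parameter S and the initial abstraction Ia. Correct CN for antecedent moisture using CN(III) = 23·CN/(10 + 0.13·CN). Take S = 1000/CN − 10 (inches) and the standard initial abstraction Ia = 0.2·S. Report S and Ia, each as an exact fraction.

S = 25/23 in ≈ 1.087 in; Ia = 5/23 in ≈ 0.217 in

Wet (AMC III): CN(III) = 23·80/(10 + 0.13·80) = 1840/(102/5) = 4600/51 ≈ 90.196
Retention S: 1000/CN − 10 with CN=90.196 → S = 25/23 ≈ 1.087 in
Initial abstraction Ia = S/5 = (25/23)/5 = 5/23 ≈ 0.217 in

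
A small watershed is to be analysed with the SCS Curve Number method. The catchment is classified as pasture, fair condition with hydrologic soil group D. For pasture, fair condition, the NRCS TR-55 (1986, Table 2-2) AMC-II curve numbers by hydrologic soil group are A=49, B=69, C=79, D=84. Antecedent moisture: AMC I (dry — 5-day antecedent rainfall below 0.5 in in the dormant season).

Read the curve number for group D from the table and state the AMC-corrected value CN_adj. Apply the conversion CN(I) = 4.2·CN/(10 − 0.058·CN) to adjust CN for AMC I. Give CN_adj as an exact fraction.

CN_adj = 44100/641 ≈ 68.799

NRCS table: pasture, fair condition, soil group D → CN(II) = 84
CN(I) from CN(II)=84: (4.2·84)/(10 − 0.058·84) = 44100/641 ≈ 68.799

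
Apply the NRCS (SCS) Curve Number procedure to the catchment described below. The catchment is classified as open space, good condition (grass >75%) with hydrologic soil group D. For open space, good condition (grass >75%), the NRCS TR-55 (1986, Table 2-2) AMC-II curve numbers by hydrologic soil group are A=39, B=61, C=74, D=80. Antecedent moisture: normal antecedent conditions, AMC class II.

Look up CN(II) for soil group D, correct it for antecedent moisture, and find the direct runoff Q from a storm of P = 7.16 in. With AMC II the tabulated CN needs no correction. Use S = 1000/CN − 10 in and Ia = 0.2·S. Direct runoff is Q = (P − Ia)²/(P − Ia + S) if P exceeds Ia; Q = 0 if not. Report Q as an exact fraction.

NRCS table: open space, good condition (grass >75%), soil group D → CN(II) = 80
CN(II) = 80; AMC II needs no correction.
Retention S: 1000/CN − 10 with CN=80.000 → S = 5/2 ≈ 2.500 in
Initial abstraction Ia = S/5 = (5/2)/5 = 1/2 ≈ 0.500 in
Excess rainfall: 7.160 − 0.500 = 6.660 in; P > Ia so Q > 0
Q = (333/50)²/((333/50) + 5/2) = (110889/2500)/(229/25) = 110889/22900 in ≈ 4.842 in

Q = 110889/22900 in ≈ 4.842 in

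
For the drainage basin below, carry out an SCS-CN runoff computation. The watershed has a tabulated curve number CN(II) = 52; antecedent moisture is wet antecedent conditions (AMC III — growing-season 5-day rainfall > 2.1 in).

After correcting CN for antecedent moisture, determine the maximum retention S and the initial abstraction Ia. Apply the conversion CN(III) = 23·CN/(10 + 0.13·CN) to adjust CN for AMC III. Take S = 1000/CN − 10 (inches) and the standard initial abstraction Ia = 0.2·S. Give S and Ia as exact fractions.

S = 1200/299 in ≈ 4.013 in; Ia = 240/299 in ≈ 0.803 in

CN(III) from CN(II)=52: (23·52)/(10 + 0.13·52) = 29900/419 ≈ 71.360
Max retention: S = 1000/(29900/419) − 10 = 1200/299 in (≈ 4.013 in)
Initial abstraction Ia = S/5 = (1200/299)/5 = 240/299 ≈ 0.803 in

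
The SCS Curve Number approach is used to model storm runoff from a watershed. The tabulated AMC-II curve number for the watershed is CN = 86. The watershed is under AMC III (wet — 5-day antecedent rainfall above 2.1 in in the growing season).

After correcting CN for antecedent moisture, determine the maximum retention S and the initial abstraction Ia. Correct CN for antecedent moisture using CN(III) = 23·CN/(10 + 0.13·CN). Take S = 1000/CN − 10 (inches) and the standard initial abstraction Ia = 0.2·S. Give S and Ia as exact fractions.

Adjust CN=86 to AMC III: 23·86/(10 + 0.13·86) → 1978 ÷ (1059/50) = 98900/1059 ≈ 93.390
S = 1000/(98900/1059) − 10 = 700/989 in ≈ 0.708 in
Initial abstraction Ia = S/5 = (700/989)/5 = 140/989 ≈ 0.142 in

S = 700/989 in ≈ 0.708 in; Ia = 140/989 in ≈ 0.142 in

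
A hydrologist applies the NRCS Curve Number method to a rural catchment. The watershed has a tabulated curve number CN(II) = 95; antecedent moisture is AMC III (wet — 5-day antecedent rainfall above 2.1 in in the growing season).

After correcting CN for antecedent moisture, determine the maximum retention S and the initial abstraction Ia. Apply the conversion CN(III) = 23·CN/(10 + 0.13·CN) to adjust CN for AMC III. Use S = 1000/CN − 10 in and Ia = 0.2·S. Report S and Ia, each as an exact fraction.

Wet (AMC III): CN(III) = 23·95/(10 + 0.13·95) = 2185/(447/20) = 43700/447 ≈ 97.763
Retention S: 1000/CN − 10 with CN=97.763 → S = 100/437 ≈ 0.229 in
Ia = 0.2·(100/437) = 20/437 in ≈ 0.046 in

S = 100/437 in ≈ 0.229 in; Ia = 20/437 in ≈ 0.046 in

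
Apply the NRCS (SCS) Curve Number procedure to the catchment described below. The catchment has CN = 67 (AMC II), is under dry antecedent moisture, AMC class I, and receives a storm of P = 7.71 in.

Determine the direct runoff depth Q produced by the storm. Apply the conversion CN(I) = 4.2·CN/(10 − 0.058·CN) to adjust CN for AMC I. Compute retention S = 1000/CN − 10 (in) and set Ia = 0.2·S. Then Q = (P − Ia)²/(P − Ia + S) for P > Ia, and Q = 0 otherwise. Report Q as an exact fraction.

Q = 63302056801/37594993100 in ≈ 1.684 in

Dry (AMC I): CN(I) = 4.2·67/(10 − 0.058·67) = (1407/5)/(3057/500) = 46900/1019 ≈ 46.026
Max retention: S = 1000/(46900/1019) − 10 = 5500/469 in (≈ 11.727 in)
Initial abstraction Ia = S/5 = (5500/469)/5 = 1100/469 ≈ 2.345 in
Excess rainfall: 7.710 − 2.345 = 5.365 in; P > Ia so Q > 0
Runoff Q = (P−Ia)²/(P−Ia+S) = (5.365)²/(5.365+11.727) = 63302056801/37594993100 ≈ 1.684 in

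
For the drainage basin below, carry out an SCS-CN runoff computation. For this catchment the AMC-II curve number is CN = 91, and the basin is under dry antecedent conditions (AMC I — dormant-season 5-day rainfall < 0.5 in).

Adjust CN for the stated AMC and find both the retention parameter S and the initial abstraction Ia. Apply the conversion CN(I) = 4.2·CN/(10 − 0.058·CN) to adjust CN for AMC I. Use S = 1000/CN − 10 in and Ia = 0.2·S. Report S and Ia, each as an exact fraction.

S = 1500/637 in ≈ 2.355 in; Ia = 300/637 in ≈ 0.471 in

Adjust CN=91 to AMC I: 4.2·91/(10 − 0.058·91) → (1911/5) ÷ (2361/500) = 63700/787 ≈ 80.940
S = 1000/(63700/787) − 10 = 1500/637 in ≈ 2.355 in
Ia = 0.2S: 0.2·2.355 = 0.471 in (exactly 300/637)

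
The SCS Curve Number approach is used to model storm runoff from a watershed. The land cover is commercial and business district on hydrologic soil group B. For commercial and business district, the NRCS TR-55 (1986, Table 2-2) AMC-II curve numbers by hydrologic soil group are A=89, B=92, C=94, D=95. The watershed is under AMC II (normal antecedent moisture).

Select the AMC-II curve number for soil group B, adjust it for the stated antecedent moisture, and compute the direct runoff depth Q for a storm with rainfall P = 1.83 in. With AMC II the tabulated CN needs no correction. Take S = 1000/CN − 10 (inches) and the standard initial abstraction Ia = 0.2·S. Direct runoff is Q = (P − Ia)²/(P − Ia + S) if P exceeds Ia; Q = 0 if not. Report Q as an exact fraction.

NRCS table: commercial and business district, soil group B → CN(II) = 92
CN(II) = 92; AMC II needs no correction.
Max retention: S = 1000/92 − 10 = 20/23 in (≈ 0.870 in)
Ia = 0.2·(20/23) = 4/23 in ≈ 0.174 in
P − Ia = 1.830 − 0.174 = 3809/2300 ≈ 1.656 in (> 0, runoff occurs)
Q = (3809/2300)²/((3809/2300) + 20/23) = (14508481/5290000)/(5809/2300) = 14508481/13360700 in ≈ 1.086 in

Q = 14508481/13360700 in ≈ 1.086 in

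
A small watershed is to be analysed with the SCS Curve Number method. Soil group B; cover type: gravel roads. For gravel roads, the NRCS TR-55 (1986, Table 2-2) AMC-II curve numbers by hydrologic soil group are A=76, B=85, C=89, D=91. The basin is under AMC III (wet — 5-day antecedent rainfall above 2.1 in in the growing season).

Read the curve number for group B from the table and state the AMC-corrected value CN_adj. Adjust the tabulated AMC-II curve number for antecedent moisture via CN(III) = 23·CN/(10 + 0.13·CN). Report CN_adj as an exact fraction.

CN_adj = 39100/421 ≈ 92.874

NRCS table: gravel roads, soil group B → CN(II) = 85
CN(III) from CN(II)=85: (23·85)/(10 + 0.13·85) = 39100/421 ≈ 92.874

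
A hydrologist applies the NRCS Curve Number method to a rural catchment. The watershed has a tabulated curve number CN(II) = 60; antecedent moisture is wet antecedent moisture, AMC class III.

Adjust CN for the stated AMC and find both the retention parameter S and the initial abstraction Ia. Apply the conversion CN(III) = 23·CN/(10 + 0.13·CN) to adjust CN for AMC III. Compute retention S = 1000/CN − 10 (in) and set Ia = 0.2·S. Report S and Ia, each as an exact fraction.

S = 200/69 in ≈ 2.899 in; Ia = 40/69 in ≈ 0.580 in

Wet (AMC III): CN(III) = 23·60/(10 + 0.13·60) = 1380/(89/5) = 6900/89 ≈ 77.528
Max retention: S = 1000/(6900/89) − 10 = 200/69 in (≈ 2.899 in)
Ia = 0.2S: 0.2·2.899 = 0.580 in (exactly 40/69)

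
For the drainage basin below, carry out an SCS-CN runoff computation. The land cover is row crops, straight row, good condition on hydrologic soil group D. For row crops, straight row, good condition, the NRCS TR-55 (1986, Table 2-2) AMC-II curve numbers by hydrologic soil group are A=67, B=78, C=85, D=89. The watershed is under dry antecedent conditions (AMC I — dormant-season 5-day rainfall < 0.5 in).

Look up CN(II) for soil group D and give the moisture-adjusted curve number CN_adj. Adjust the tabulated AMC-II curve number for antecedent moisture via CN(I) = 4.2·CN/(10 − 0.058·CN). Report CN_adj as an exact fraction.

CN_adj = 186900/2419 ≈ 77.263

NRCS table: row crops, straight row, good condition, soil group D → CN(II) = 89
CN(I) from CN(II)=89: (4.2·89)/(10 − 0.058·89) = 186900/2419 ≈ 77.263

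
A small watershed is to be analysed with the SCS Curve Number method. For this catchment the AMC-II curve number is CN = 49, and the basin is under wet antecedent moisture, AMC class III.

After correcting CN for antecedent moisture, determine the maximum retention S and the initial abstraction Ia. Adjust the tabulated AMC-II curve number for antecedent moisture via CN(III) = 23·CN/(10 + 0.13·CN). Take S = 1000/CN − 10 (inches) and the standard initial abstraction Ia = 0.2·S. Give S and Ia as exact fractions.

S = 5100/1127 in ≈ 4.525 in; Ia = 1020/1127 in ≈ 0.905 in

CN(III) from CN(II)=49: (23·49)/(10 + 0.13·49) = 112700/1637 ≈ 68.845
S = 1000/(112700/1637) − 10 = 5100/1127 in ≈ 4.525 in
Initial abstraction Ia = S/5 = (5100/1127)/5 = 1020/1127 ≈ 0.905 in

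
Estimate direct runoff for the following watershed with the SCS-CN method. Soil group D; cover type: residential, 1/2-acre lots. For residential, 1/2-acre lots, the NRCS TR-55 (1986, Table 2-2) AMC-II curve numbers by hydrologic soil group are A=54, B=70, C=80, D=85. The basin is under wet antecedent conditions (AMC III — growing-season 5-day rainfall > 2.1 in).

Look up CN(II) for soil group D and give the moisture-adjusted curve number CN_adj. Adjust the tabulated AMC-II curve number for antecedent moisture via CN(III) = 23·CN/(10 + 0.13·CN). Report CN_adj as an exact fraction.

CN_adj = 39100/421 ≈ 92.874

NRCS table: residential, 1/2-acre lots, soil group D → CN(II) = 85
Adjust CN=85 to AMC III: 23·85/(10 + 0.13·85) → 1955 ÷ (421/20) = 39100/421 ≈ 92.874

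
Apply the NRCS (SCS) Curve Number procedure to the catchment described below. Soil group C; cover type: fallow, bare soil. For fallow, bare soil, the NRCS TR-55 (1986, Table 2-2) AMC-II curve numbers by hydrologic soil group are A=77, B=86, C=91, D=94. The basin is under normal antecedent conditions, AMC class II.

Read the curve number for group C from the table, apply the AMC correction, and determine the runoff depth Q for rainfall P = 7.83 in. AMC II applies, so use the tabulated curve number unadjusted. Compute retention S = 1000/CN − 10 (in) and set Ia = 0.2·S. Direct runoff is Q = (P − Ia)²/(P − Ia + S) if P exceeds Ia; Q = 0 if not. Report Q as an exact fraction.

Q = 535968801/79324700 in ≈ 6.757 in

NRCS table: fallow, bare soil, soil group C → CN(II) = 91
Average conditions: CN = 91 (no AMC adjustment).
Max retention: S = 1000/91 − 10 = 90/91 in (≈ 0.989 in)
Initial abstraction Ia = S/5 = (90/91)/5 = 18/91 ≈ 0.198 in
Since P=7.830 > Ia=0.198: effective rainfall P−Ia = 69453/9100 in
Q: (69453/9100)² ÷ (78453/9100) = 535968801/79324700 in (≈ 6.757 in)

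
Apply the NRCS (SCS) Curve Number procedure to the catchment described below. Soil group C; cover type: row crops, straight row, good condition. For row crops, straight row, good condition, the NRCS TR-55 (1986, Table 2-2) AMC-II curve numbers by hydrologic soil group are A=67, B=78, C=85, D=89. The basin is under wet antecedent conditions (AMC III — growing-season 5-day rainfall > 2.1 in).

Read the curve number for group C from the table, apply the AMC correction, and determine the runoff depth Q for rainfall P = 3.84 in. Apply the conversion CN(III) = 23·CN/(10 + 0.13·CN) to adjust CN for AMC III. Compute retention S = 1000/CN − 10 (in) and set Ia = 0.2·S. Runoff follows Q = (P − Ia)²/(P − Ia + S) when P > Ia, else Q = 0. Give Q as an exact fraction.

NRCS table: row crops, straight row, good condition, soil group C → CN(II) = 85
Wet (AMC III): CN(III) = 23·85/(10 + 0.13·85) = 1955/(421/20) = 39100/421 ≈ 92.874
Max retention: S = 1000/(39100/421) − 10 = 300/391 in (≈ 0.767 in)
Ia = 0.2·(300/391) = 60/391 in ≈ 0.153 in
Excess rainfall: 3.840 − 0.153 = 3.687 in; P > Ia so Q > 0
Q = (36036/9775)²/((36036/9775) + 300/391) = (1298593296/95550625)/(43536/9775) = 27054027/8865925 in ≈ 3.051 in

Q = 27054027/8865925 in ≈ 3.051 in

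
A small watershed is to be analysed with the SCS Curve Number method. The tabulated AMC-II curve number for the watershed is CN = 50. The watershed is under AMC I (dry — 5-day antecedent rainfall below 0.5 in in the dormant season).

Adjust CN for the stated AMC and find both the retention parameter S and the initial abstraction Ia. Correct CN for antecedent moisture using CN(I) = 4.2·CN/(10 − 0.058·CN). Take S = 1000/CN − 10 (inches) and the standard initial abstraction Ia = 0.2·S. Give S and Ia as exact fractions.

Dry (AMC I): CN(I) = 4.2·50/(10 − 0.058·50) = 210/(71/10) = 2100/71 ≈ 29.577
S = 1000/(2100/71) − 10 = 500/21 in ≈ 23.810 in
Ia = 0.2S: 0.2·23.810 = 4.762 in (exactly 100/21)

S = 500/21 in ≈ 23.810 in; Ia = 100/21 in ≈ 4.762 in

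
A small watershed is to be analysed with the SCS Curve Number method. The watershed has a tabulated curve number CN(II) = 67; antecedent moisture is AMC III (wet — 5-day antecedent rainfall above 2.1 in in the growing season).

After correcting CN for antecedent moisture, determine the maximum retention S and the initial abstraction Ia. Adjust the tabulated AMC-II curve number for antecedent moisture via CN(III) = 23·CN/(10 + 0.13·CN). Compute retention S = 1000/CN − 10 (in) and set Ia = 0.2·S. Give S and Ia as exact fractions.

S = 3300/1541 in ≈ 2.141 in; Ia = 660/1541 in ≈ 0.428 in

Wet (AMC III): CN(III) = 23·67/(10 + 0.13·67) = 1541/(1871/100) = 154100/1871 ≈ 82.362
S = 1000/(154100/1871) − 10 = 3300/1541 in ≈ 2.141 in
Initial abstraction Ia = S/5 = (3300/1541)/5 = 660/1541 ≈ 0.428 in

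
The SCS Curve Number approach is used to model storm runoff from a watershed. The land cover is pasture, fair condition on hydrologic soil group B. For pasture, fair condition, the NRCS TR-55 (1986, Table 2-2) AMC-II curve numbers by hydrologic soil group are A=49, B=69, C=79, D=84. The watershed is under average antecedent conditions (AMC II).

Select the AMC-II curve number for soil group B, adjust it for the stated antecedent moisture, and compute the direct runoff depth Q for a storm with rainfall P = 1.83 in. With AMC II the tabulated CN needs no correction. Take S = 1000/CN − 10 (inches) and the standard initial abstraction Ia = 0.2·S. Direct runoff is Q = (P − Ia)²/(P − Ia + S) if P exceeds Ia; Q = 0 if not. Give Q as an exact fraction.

NRCS table: pasture, fair condition, soil group B → CN(II) = 69
AMC II — tabulated CN = 69 applies directly.
Max retention: S = 1000/69 − 10 = 310/69 in (≈ 4.493 in)
Initial abstraction Ia = S/5 = (310/69)/5 = 62/69 ≈ 0.899 in
Excess rainfall: 1.830 − 0.899 = 0.931 in; P > Ia so Q > 0
Runoff Q = (P−Ia)²/(P−Ia+S) = (0.931)²/(0.931+4.493) = 41306329/258246300 ≈ 0.160 in

Q = 41306329/258246300 in ≈ 0.160 in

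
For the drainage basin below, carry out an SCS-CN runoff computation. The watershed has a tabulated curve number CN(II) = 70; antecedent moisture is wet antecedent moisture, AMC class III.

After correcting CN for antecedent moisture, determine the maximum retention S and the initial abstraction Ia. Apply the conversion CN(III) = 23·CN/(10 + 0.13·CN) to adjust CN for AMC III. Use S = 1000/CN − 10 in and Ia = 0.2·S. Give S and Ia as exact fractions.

S = 300/161 in ≈ 1.863 in; Ia = 60/161 in ≈ 0.373 in

CN(III) from CN(II)=70: (23·70)/(10 + 0.13·70) = 16100/191 ≈ 84.293
Max retention: S = 1000/(16100/191) − 10 = 300/161 in (≈ 1.863 in)
Ia = 0.2·(300/161) = 60/161 in ≈ 0.373 in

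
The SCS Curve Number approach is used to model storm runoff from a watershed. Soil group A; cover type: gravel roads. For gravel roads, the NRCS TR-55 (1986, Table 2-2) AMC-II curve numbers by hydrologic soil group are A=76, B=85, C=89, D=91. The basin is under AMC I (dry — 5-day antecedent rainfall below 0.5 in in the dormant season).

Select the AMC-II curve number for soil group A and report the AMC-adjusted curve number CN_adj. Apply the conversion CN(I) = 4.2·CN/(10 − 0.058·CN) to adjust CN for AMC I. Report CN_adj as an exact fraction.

NRCS table: gravel roads, soil group A → CN(II) = 76
CN(I) from CN(II)=76: (4.2·76)/(10 − 0.058·76) = 13300/233 ≈ 57.082

CN_adj = 13300/233 ≈ 57.082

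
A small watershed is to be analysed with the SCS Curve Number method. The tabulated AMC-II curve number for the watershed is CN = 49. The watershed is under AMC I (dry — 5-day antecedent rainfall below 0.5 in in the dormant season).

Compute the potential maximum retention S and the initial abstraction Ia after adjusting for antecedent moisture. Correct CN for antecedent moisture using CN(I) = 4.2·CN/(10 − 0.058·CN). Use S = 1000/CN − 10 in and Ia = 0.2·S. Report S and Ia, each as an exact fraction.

S = 8500/343 in ≈ 24.781 in; Ia = 1700/343 in ≈ 4.956 in

Adjust CN=49 to AMC I: 4.2·49/(10 − 0.058·49) → (1029/5) ÷ (3579/500) = 34300/1193 ≈ 28.751
Max retention: S = 1000/(34300/1193) − 10 = 8500/343 in (≈ 24.781 in)
Ia = 0.2·(8500/343) = 1700/343 in ≈ 4.956 in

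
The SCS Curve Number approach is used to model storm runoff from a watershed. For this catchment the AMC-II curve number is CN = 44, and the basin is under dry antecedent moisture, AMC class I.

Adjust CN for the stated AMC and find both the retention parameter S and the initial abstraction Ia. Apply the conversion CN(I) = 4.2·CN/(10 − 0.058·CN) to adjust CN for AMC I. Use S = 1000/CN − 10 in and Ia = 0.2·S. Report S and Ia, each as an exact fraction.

S = 1000/33 in ≈ 30.303 in; Ia = 200/33 in ≈ 6.061 in

Adjust CN=44 to AMC I: 4.2·44/(10 − 0.058·44) → (924/5) ÷ (931/125) = 3300/133 ≈ 24.812
Max retention: S = 1000/(3300/133) − 10 = 1000/33 in (≈ 30.303 in)
Initial abstraction Ia = S/5 = (1000/33)/5 = 200/33 ≈ 6.061 in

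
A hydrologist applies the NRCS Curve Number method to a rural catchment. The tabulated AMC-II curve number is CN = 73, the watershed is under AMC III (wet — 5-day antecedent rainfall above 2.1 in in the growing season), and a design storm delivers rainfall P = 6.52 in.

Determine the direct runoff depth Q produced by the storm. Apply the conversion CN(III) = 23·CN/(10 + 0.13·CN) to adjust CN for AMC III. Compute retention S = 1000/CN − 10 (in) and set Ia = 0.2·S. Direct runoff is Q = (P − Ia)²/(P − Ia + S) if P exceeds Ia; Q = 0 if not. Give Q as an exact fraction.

Q = 67692071329/13754242075 in ≈ 4.922 in

CN(III) from CN(II)=73: (23·73)/(10 + 0.13·73) = 167900/1949 ≈ 86.147
S = 1000/(167900/1949) − 10 = 2700/1679 in ≈ 1.608 in
Ia = 0.2S: 0.2·1.608 = 0.322 in (exactly 540/1679)
Excess rainfall: 6.520 − 0.322 = 6.198 in; P > Ia so Q > 0
Q: (260177/41975)² ÷ (327677/41975) = 67692071329/13754242075 in (≈ 4.922 in)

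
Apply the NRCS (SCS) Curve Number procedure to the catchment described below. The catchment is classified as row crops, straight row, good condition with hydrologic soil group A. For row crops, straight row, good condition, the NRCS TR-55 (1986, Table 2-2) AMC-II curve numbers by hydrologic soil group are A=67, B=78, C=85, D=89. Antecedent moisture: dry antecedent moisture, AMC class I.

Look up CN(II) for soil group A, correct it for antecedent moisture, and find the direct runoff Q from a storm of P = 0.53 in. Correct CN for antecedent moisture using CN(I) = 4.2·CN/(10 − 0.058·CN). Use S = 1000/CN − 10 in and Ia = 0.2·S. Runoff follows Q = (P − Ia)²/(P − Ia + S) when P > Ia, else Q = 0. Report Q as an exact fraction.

NRCS table: row crops, straight row, good condition, soil group A → CN(II) = 67
Adjust CN=67 to AMC I: 4.2·67/(10 − 0.058·67) → (1407/5) ÷ (3057/500) = 46900/1019 ≈ 46.026
Retention S: 1000/CN − 10 with CN=46.026 → S = 5500/469 ≈ 11.727 in
Ia = 0.2S: 0.2·11.727 = 2.345 in (exactly 1100/469)
P = 0.530 ≤ Ia = 2.345 in: entire storm abstracted, Q = 0.

Q = 0 in ≈ 0.000 in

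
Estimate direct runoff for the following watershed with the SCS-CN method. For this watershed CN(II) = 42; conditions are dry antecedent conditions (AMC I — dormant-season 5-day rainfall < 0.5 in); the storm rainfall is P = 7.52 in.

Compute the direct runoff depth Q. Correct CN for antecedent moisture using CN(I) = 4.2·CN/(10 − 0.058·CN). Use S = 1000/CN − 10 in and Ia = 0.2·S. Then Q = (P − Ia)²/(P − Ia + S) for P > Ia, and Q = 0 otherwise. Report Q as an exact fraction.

Dry (AMC I): CN(I) = 4.2·42/(10 − 0.058·42) = (882/5)/(1891/250) = 44100/1891 ≈ 23.321
Retention S: 1000/CN − 10 with CN=23.321 → S = 14500/441 ≈ 32.880 in
Ia = 0.2S: 0.2·32.880 = 6.576 in (exactly 2900/441)
Since P=7.520 > Ia=6.576: effective rainfall P−Ia = 10408/11025 in
Q = (10408/11025)²/((10408/11025) + 14500/441) = (108326464/121550625)/(372908/11025) = 27081616/1027827675 in ≈ 0.026 in

Q = 27081616/1027827675 in ≈ 0.026 in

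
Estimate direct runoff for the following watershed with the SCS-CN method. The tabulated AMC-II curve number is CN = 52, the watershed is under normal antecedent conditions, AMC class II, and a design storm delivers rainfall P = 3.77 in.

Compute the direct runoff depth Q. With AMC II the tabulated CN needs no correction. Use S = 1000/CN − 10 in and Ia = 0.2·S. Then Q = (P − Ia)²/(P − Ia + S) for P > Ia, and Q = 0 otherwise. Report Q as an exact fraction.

CN(II) = 52; AMC II needs no correction.
Retention S: 1000/CN − 10 with CN=52.000 → S = 120/13 ≈ 9.231 in
Ia = 0.2·(120/13) = 24/13 in ≈ 1.846 in
P − Ia = 3.770 − 1.846 = 2501/1300 ≈ 1.924 in (> 0, runoff occurs)
Q: (2501/1300)² ÷ (14501/1300) = 6255001/18851300 in (≈ 0.332 in)

Q = 6255001/18851300 in ≈ 0.332 in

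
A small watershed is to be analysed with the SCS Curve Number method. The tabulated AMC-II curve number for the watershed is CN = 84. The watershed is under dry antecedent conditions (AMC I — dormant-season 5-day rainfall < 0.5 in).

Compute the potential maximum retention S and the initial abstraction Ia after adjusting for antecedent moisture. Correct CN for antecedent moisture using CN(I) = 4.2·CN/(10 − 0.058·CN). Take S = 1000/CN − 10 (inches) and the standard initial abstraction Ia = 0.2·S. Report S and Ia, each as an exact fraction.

S = 2000/441 in ≈ 4.535 in; Ia = 400/441 in ≈ 0.907 in

Dry (AMC I): CN(I) = 4.2·84/(10 − 0.058·84) = (1764/5)/(641/125) = 44100/641 ≈ 68.799
Retention S: 1000/CN − 10 with CN=68.799 → S = 2000/441 ≈ 4.535 in
Ia = 0.2S: 0.2·4.535 = 0.907 in (exactly 400/441)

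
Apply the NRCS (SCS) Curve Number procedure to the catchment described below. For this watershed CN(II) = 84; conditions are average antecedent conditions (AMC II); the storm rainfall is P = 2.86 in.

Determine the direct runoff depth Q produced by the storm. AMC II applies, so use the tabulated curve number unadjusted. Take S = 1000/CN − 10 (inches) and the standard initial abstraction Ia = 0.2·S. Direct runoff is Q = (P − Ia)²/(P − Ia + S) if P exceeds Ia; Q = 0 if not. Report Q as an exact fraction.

Q = 6775609/4833150 in ≈ 1.402 in

AMC II — tabulated CN = 84 applies directly.
S = 1000/84 − 10 = 40/21 in ≈ 1.905 in
Ia = 0.2·(40/21) = 8/21 in ≈ 0.381 in
Since P=2.860 > Ia=0.381: effective rainfall P−Ia = 2603/1050 in
Q = (2603/1050)²/((2603/1050) + 40/21) = (6775609/1102500)/(4603/1050) = 6775609/4833150 in ≈ 1.402 in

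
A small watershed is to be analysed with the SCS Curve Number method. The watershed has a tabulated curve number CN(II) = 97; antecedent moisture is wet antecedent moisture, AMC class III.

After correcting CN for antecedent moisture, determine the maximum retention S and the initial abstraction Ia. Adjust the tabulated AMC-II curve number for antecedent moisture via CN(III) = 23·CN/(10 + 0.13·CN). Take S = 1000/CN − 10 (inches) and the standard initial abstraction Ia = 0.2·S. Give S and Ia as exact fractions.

Wet (AMC III): CN(III) = 23·97/(10 + 0.13·97) = 2231/(2261/100) = 223100/2261 ≈ 98.673
Retention S: 1000/CN − 10 with CN=98.673 → S = 300/2231 ≈ 0.134 in
Ia = 0.2S: 0.2·0.134 = 0.027 in (exactly 60/2231)

S = 300/2231 in ≈ 0.134 in; Ia = 60/2231 in ≈ 0.027 in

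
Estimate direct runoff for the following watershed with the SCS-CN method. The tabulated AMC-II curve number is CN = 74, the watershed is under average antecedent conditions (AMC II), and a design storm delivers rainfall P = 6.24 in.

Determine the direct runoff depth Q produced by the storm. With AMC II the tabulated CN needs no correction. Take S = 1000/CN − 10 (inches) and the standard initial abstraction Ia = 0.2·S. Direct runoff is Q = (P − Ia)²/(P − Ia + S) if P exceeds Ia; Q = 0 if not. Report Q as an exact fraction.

AMC II — tabulated CN = 74 applies directly.
Retention S: 1000/CN − 10 with CN=74.000 → S = 130/37 ≈ 3.514 in
Ia = 0.2S: 0.2·3.514 = 0.703 in (exactly 26/37)
P − Ia = 6.240 − 0.703 = 5122/925 ≈ 5.537 in (> 0, runoff occurs)
Q = (5122/925)²/((5122/925) + 130/37) = (26234884/855625)/(8372/925) = 504517/148925 in ≈ 3.388 in

Q = 504517/148925 in ≈ 3.388 in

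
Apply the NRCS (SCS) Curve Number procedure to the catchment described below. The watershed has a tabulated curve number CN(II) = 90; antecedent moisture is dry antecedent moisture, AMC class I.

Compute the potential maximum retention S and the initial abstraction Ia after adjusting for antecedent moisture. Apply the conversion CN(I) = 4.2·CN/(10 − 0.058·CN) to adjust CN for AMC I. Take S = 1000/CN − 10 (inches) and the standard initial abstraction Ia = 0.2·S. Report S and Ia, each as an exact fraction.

CN(I) from CN(II)=90: (4.2·90)/(10 − 0.058·90) = 18900/239 ≈ 79.079
Max retention: S = 1000/(18900/239) − 10 = 500/189 in (≈ 2.646 in)
Ia = 0.2·(500/189) = 100/189 in ≈ 0.529 in

S = 500/189 in ≈ 2.646 in; Ia = 100/189 in ≈ 0.529 in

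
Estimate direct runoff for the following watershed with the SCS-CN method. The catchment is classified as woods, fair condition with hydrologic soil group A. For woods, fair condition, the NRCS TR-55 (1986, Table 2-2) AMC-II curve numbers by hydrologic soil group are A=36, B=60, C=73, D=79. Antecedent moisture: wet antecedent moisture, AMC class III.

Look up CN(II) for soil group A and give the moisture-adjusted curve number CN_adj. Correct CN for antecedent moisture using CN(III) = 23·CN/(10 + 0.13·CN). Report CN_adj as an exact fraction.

NRCS table: woods, fair condition, soil group A → CN(II) = 36
CN(III) from CN(II)=36: (23·36)/(10 + 0.13·36) = 20700/367 ≈ 56.403

CN_adj = 20700/367 ≈ 56.403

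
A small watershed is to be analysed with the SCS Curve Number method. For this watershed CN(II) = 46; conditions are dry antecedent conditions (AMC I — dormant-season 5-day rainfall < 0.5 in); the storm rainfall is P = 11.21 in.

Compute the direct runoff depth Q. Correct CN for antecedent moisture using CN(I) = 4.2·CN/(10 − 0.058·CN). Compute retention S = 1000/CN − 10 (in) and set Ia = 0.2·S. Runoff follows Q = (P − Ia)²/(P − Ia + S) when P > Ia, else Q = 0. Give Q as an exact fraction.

Dry (AMC I): CN(I) = 4.2·46/(10 − 0.058·46) = (966/5)/(1833/250) = 16100/611 ≈ 26.350
Retention S: 1000/CN − 10 with CN=26.350 → S = 4500/161 ≈ 27.950 in
Initial abstraction Ia = S/5 = (4500/161)/5 = 900/161 ≈ 5.590 in
P − Ia = 11.210 − 5.590 = 90481/16100 ≈ 5.620 in (> 0, runoff occurs)
Runoff Q = (P−Ia)²/(P−Ia+S) = (5.620)²/(5.620+27.950) = 8186811361/8701744100 ≈ 0.941 in

Q = 8186811361/8701744100 in ≈ 0.941 in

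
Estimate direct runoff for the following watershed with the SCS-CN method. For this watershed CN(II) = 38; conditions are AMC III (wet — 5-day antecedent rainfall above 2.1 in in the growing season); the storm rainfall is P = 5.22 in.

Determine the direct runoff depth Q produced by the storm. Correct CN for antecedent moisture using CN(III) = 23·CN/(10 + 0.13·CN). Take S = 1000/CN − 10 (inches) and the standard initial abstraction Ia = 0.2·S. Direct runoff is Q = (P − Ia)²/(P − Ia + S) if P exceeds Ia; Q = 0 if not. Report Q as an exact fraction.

Wet (AMC III): CN(III) = 23·38/(10 + 0.13·38) = 874/(747/50) = 43700/747 ≈ 58.501
S = 1000/(43700/747) − 10 = 3100/437 in ≈ 7.094 in
Initial abstraction Ia = S/5 = (3100/437)/5 = 620/437 ≈ 1.419 in
P − Ia = 5.220 − 1.419 = 83057/21850 ≈ 3.801 in (> 0, runoff occurs)
Q: (83057/21850)² ÷ (238057/21850) = 6898465249/5201545450 in (≈ 1.326 in)

Q = 6898465249/5201545450 in ≈ 1.326 in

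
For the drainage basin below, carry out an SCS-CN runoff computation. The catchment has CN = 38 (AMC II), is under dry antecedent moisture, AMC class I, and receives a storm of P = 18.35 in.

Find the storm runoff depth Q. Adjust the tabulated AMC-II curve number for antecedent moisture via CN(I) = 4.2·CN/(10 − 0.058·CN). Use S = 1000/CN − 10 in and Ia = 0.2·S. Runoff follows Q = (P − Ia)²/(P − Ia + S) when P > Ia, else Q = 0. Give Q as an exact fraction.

CN(I) from CN(II)=38: (4.2·38)/(10 − 0.058·38) = 39900/1949 ≈ 20.472
Retention S: 1000/CN − 10 with CN=20.472 → S = 15500/399 ≈ 38.847 in
Ia = 0.2·(15500/399) = 3100/399 in ≈ 7.769 in
Excess rainfall: 18.350 − 7.769 = 10.581 in; P > Ia so Q > 0
Runoff Q = (P−Ia)²/(P−Ia+S) = (10.581)²/(10.581+38.847) = 7128931489/3147575340 ≈ 2.265 in

Q = 7128931489/3147575340 in ≈ 2.265 in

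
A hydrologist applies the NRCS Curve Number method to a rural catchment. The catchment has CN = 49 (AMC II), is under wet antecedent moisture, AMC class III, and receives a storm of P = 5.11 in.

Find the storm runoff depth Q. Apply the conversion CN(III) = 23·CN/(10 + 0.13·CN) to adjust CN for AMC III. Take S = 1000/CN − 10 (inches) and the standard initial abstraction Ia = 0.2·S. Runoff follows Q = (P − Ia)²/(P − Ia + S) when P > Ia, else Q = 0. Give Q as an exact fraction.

Q = 224578366609/110885191900 in ≈ 2.025 in

Wet (AMC III): CN(III) = 23·49/(10 + 0.13·49) = 1127/(1637/100) = 112700/1637 ≈ 68.845
S = 1000/(112700/1637) − 10 = 5100/1127 in ≈ 4.525 in
Ia = 0.2·(5100/1127) = 1020/1127 in ≈ 0.905 in
Since P=5.110 > Ia=0.905: effective rainfall P−Ia = 473897/112700 in
Q = (473897/112700)²/((473897/112700) + 5100/1127) = (224578366609/12701290000)/(983897/112700) = 224578366609/110885191900 in ≈ 2.025 in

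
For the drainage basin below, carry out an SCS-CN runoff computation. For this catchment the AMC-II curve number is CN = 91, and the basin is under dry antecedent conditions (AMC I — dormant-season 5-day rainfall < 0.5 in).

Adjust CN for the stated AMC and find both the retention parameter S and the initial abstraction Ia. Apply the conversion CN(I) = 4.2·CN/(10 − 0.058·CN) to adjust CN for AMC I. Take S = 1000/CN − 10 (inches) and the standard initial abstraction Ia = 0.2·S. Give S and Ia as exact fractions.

S = 1500/637 in ≈ 2.355 in; Ia = 300/637 in ≈ 0.471 in

Adjust CN=91 to AMC I: 4.2·91/(10 − 0.058·91) → (1911/5) ÷ (2361/500) = 63700/787 ≈ 80.940
S = 1000/(63700/787) − 10 = 1500/637 in ≈ 2.355 in
Ia = 0.2S: 0.2·2.355 = 0.471 in (exactly 300/637)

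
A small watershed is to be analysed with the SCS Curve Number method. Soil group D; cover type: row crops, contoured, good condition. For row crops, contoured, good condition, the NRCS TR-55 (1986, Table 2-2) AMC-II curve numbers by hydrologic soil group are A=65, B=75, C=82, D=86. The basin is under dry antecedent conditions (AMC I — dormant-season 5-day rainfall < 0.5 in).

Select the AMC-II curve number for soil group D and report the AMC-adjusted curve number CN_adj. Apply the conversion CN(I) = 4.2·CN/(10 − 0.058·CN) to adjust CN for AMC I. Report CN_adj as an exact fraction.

CN_adj = 12900/179 ≈ 72.067

NRCS table: row crops, contoured, good condition, soil group D → CN(II) = 86
CN(I) from CN(II)=86: (4.2·86)/(10 − 0.058·86) = 12900/179 ≈ 72.067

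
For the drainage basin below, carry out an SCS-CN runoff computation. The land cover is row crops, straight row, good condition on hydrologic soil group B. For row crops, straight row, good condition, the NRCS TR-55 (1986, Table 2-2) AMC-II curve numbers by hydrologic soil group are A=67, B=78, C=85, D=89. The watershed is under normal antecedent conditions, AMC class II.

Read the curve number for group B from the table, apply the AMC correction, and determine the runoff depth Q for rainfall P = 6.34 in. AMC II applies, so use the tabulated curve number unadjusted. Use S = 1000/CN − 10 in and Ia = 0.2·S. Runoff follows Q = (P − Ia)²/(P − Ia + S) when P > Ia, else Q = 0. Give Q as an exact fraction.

NRCS table: row crops, straight row, good condition, soil group B → CN(II) = 78
Average conditions: CN = 78 (no AMC adjustment).
Retention S: 1000/CN − 10 with CN=78.000 → S = 110/39 ≈ 2.821 in
Ia = 0.2S: 0.2·2.821 = 0.564 in (exactly 22/39)
Excess rainfall: 6.340 − 0.564 = 5.776 in; P > Ia so Q > 0
Q: (11263/1950)² ÷ (16763/1950) = 126855169/32687850 in (≈ 3.881 in)

Q = 126855169/32687850 in ≈ 3.881 in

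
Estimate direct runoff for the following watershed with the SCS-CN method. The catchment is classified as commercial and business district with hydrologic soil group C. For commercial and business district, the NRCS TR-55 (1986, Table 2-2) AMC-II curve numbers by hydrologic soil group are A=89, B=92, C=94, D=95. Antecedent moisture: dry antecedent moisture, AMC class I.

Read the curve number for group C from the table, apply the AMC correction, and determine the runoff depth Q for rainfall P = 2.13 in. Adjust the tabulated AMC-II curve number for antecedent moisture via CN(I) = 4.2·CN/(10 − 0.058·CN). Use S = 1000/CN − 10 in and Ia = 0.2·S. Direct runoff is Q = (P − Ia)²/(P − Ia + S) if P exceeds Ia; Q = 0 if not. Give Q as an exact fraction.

NRCS table: commercial and business district, soil group C → CN(II) = 94
CN(I) from CN(II)=94: (4.2·94)/(10 − 0.058·94) = 32900/379 ≈ 86.807
Retention S: 1000/CN − 10 with CN=86.807 → S = 500/329 ≈ 1.520 in
Ia = 0.2·(500/329) = 100/329 in ≈ 0.304 in
Since P=2.130 > Ia=0.304: effective rainfall P−Ia = 60077/32900 in
Runoff Q = (P−Ia)²/(P−Ia+S) = (1.826)²/(1.826+1.520) = 3609245929/3621533300 ≈ 0.997 in

Q = 3609245929/3621533300 in ≈ 0.997 in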